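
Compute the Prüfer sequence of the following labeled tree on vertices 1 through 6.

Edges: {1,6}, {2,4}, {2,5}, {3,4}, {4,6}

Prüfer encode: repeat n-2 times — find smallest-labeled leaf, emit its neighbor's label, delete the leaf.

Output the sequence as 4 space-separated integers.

Answer: 6 4 2 4

Derivation:
Step 1: leaves = {1,3,5}. Remove smallest leaf 1, emit neighbor 6.
Step 2: leaves = {3,5,6}. Remove smallest leaf 3, emit neighbor 4.
Step 3: leaves = {5,6}. Remove smallest leaf 5, emit neighbor 2.
Step 4: leaves = {2,6}. Remove smallest leaf 2, emit neighbor 4.
Done: 2 vertices remain (4, 6). Sequence = [6 4 2 4]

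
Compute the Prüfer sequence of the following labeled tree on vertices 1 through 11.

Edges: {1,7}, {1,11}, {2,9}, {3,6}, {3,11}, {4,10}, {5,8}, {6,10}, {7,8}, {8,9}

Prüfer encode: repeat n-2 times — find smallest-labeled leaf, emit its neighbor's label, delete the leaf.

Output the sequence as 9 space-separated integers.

Answer: 9 10 8 8 7 1 11 6 3

Derivation:
Step 1: leaves = {2,4,5}. Remove smallest leaf 2, emit neighbor 9.
Step 2: leaves = {4,5,9}. Remove smallest leaf 4, emit neighbor 10.
Step 3: leaves = {5,9,10}. Remove smallest leaf 5, emit neighbor 8.
Step 4: leaves = {9,10}. Remove smallest leaf 9, emit neighbor 8.
Step 5: leaves = {8,10}. Remove smallest leaf 8, emit neighbor 7.
Step 6: leaves = {7,10}. Remove smallest leaf 7, emit neighbor 1.
Step 7: leaves = {1,10}. Remove smallest leaf 1, emit neighbor 11.
Step 8: leaves = {10,11}. Remove smallest leaf 10, emit neighbor 6.
Step 9: leaves = {6,11}. Remove smallest leaf 6, emit neighbor 3.
Done: 2 vertices remain (3, 11). Sequence = [9 10 8 8 7 1 11 6 3]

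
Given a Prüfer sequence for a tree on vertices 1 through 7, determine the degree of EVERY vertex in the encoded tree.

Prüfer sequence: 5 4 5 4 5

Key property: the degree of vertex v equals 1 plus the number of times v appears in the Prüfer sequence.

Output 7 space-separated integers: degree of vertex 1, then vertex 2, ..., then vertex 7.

p_1 = 5: count[5] becomes 1
p_2 = 4: count[4] becomes 1
p_3 = 5: count[5] becomes 2
p_4 = 4: count[4] becomes 2
p_5 = 5: count[5] becomes 3
Degrees (1 + count): deg[1]=1+0=1, deg[2]=1+0=1, deg[3]=1+0=1, deg[4]=1+2=3, deg[5]=1+3=4, deg[6]=1+0=1, deg[7]=1+0=1

Answer: 1 1 1 3 4 1 1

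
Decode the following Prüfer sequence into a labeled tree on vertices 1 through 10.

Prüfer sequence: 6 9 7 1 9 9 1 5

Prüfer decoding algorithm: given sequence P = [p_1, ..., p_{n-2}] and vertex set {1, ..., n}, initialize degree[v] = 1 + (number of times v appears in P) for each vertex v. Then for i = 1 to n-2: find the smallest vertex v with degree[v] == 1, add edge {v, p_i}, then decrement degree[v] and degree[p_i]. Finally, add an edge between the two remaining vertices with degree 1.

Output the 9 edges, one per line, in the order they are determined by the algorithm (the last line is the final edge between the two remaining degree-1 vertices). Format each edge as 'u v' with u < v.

Answer: 2 6
3 9
4 7
1 6
7 9
8 9
1 9
1 5
5 10

Derivation:
Initial degrees: {1:3, 2:1, 3:1, 4:1, 5:2, 6:2, 7:2, 8:1, 9:4, 10:1}
Step 1: smallest deg-1 vertex = 2, p_1 = 6. Add edge {2,6}. Now deg[2]=0, deg[6]=1.
Step 2: smallest deg-1 vertex = 3, p_2 = 9. Add edge {3,9}. Now deg[3]=0, deg[9]=3.
Step 3: smallest deg-1 vertex = 4, p_3 = 7. Add edge {4,7}. Now deg[4]=0, deg[7]=1.
Step 4: smallest deg-1 vertex = 6, p_4 = 1. Add edge {1,6}. Now deg[6]=0, deg[1]=2.
Step 5: smallest deg-1 vertex = 7, p_5 = 9. Add edge {7,9}. Now deg[7]=0, deg[9]=2.
Step 6: smallest deg-1 vertex = 8, p_6 = 9. Add edge {8,9}. Now deg[8]=0, deg[9]=1.
Step 7: smallest deg-1 vertex = 9, p_7 = 1. Add edge {1,9}. Now deg[9]=0, deg[1]=1.
Step 8: smallest deg-1 vertex = 1, p_8 = 5. Add edge {1,5}. Now deg[1]=0, deg[5]=1.
Final: two remaining deg-1 vertices are 5, 10. Add edge {5,10}.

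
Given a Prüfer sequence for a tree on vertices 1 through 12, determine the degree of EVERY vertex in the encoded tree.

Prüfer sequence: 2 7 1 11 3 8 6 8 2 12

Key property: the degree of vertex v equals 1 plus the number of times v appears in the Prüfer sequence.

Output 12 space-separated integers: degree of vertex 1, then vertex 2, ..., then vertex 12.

p_1 = 2: count[2] becomes 1
p_2 = 7: count[7] becomes 1
p_3 = 1: count[1] becomes 1
p_4 = 11: count[11] becomes 1
p_5 = 3: count[3] becomes 1
p_6 = 8: count[8] becomes 1
p_7 = 6: count[6] becomes 1
p_8 = 8: count[8] becomes 2
p_9 = 2: count[2] becomes 2
p_10 = 12: count[12] becomes 1
Degrees (1 + count): deg[1]=1+1=2, deg[2]=1+2=3, deg[3]=1+1=2, deg[4]=1+0=1, deg[5]=1+0=1, deg[6]=1+1=2, deg[7]=1+1=2, deg[8]=1+2=3, deg[9]=1+0=1, deg[10]=1+0=1, deg[11]=1+1=2, deg[12]=1+1=2

Answer: 2 3 2 1 1 2 2 3 1 1 2 2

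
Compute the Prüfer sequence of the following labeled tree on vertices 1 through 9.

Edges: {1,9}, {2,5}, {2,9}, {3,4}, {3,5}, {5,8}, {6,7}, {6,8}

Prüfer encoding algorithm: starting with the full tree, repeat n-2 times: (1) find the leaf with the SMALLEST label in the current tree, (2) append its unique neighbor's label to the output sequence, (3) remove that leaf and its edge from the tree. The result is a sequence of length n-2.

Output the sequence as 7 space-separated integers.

Step 1: leaves = {1,4,7}. Remove smallest leaf 1, emit neighbor 9.
Step 2: leaves = {4,7,9}. Remove smallest leaf 4, emit neighbor 3.
Step 3: leaves = {3,7,9}. Remove smallest leaf 3, emit neighbor 5.
Step 4: leaves = {7,9}. Remove smallest leaf 7, emit neighbor 6.
Step 5: leaves = {6,9}. Remove smallest leaf 6, emit neighbor 8.
Step 6: leaves = {8,9}. Remove smallest leaf 8, emit neighbor 5.
Step 7: leaves = {5,9}. Remove smallest leaf 5, emit neighbor 2.
Done: 2 vertices remain (2, 9). Sequence = [9 3 5 6 8 5 2]

Answer: 9 3 5 6 8 5 2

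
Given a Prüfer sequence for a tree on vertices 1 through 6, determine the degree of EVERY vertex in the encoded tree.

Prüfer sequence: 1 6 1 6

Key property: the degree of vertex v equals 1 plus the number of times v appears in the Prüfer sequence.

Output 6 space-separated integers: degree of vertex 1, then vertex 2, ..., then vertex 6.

Answer: 3 1 1 1 1 3

Derivation:
p_1 = 1: count[1] becomes 1
p_2 = 6: count[6] becomes 1
p_3 = 1: count[1] becomes 2
p_4 = 6: count[6] becomes 2
Degrees (1 + count): deg[1]=1+2=3, deg[2]=1+0=1, deg[3]=1+0=1, deg[4]=1+0=1, deg[5]=1+0=1, deg[6]=1+2=3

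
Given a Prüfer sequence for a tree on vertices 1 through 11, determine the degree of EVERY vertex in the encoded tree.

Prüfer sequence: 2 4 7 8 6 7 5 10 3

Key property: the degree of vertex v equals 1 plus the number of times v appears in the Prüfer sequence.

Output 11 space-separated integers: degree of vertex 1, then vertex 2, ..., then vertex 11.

p_1 = 2: count[2] becomes 1
p_2 = 4: count[4] becomes 1
p_3 = 7: count[7] becomes 1
p_4 = 8: count[8] becomes 1
p_5 = 6: count[6] becomes 1
p_6 = 7: count[7] becomes 2
p_7 = 5: count[5] becomes 1
p_8 = 10: count[10] becomes 1
p_9 = 3: count[3] becomes 1
Degrees (1 + count): deg[1]=1+0=1, deg[2]=1+1=2, deg[3]=1+1=2, deg[4]=1+1=2, deg[5]=1+1=2, deg[6]=1+1=2, deg[7]=1+2=3, deg[8]=1+1=2, deg[9]=1+0=1, deg[10]=1+1=2, deg[11]=1+0=1

Answer: 1 2 2 2 2 2 3 2 1 2 1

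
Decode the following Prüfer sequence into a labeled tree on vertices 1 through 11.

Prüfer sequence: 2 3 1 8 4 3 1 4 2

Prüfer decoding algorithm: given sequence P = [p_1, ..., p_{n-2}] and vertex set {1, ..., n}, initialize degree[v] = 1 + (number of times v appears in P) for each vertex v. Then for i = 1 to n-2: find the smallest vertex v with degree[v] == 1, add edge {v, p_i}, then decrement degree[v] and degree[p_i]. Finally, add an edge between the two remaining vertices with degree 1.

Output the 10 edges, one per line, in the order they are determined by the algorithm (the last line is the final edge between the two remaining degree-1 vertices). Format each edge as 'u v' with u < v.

Answer: 2 5
3 6
1 7
8 9
4 8
3 10
1 3
1 4
2 4
2 11

Derivation:
Initial degrees: {1:3, 2:3, 3:3, 4:3, 5:1, 6:1, 7:1, 8:2, 9:1, 10:1, 11:1}
Step 1: smallest deg-1 vertex = 5, p_1 = 2. Add edge {2,5}. Now deg[5]=0, deg[2]=2.
Step 2: smallest deg-1 vertex = 6, p_2 = 3. Add edge {3,6}. Now deg[6]=0, deg[3]=2.
Step 3: smallest deg-1 vertex = 7, p_3 = 1. Add edge {1,7}. Now deg[7]=0, deg[1]=2.
Step 4: smallest deg-1 vertex = 9, p_4 = 8. Add edge {8,9}. Now deg[9]=0, deg[8]=1.
Step 5: smallest deg-1 vertex = 8, p_5 = 4. Add edge {4,8}. Now deg[8]=0, deg[4]=2.
Step 6: smallest deg-1 vertex = 10, p_6 = 3. Add edge {3,10}. Now deg[10]=0, deg[3]=1.
Step 7: smallest deg-1 vertex = 3, p_7 = 1. Add edge {1,3}. Now deg[3]=0, deg[1]=1.
Step 8: smallest deg-1 vertex = 1, p_8 = 4. Add edge {1,4}. Now deg[1]=0, deg[4]=1.
Step 9: smallest deg-1 vertex = 4, p_9 = 2. Add edge {2,4}. Now deg[4]=0, deg[2]=1.
Final: two remaining deg-1 vertices are 2, 11. Add edge {2,11}.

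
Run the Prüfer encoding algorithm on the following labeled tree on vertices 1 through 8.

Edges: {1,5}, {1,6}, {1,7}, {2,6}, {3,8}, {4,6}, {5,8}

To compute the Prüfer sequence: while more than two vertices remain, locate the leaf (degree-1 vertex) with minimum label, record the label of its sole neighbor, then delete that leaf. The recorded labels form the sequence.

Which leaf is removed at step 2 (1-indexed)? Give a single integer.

Step 1: current leaves = {2,3,4,7}. Remove leaf 2 (neighbor: 6).
Step 2: current leaves = {3,4,7}. Remove leaf 3 (neighbor: 8).

Answer: 3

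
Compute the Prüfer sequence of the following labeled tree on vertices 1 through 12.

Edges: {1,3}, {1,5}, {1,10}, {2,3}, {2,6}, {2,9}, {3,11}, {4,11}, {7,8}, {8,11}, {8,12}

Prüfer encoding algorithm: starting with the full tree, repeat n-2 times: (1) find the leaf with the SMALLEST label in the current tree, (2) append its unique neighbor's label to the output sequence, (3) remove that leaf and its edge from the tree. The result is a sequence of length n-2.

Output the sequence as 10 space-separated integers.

Step 1: leaves = {4,5,6,7,9,10,12}. Remove smallest leaf 4, emit neighbor 11.
Step 2: leaves = {5,6,7,9,10,12}. Remove smallest leaf 5, emit neighbor 1.
Step 3: leaves = {6,7,9,10,12}. Remove smallest leaf 6, emit neighbor 2.
Step 4: leaves = {7,9,10,12}. Remove smallest leaf 7, emit neighbor 8.
Step 5: leaves = {9,10,12}. Remove smallest leaf 9, emit neighbor 2.
Step 6: leaves = {2,10,12}. Remove smallest leaf 2, emit neighbor 3.
Step 7: leaves = {10,12}. Remove smallest leaf 10, emit neighbor 1.
Step 8: leaves = {1,12}. Remove smallest leaf 1, emit neighbor 3.
Step 9: leaves = {3,12}. Remove smallest leaf 3, emit neighbor 11.
Step 10: leaves = {11,12}. Remove smallest leaf 11, emit neighbor 8.
Done: 2 vertices remain (8, 12). Sequence = [11 1 2 8 2 3 1 3 11 8]

Answer: 11 1 2 8 2 3 1 3 11 8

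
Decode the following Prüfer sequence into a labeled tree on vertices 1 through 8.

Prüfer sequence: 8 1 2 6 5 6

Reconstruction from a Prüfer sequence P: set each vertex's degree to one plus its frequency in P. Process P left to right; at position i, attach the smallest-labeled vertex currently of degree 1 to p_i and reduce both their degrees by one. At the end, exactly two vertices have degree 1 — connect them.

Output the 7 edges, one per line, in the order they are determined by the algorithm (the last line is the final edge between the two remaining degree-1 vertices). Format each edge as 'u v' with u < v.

Initial degrees: {1:2, 2:2, 3:1, 4:1, 5:2, 6:3, 7:1, 8:2}
Step 1: smallest deg-1 vertex = 3, p_1 = 8. Add edge {3,8}. Now deg[3]=0, deg[8]=1.
Step 2: smallest deg-1 vertex = 4, p_2 = 1. Add edge {1,4}. Now deg[4]=0, deg[1]=1.
Step 3: smallest deg-1 vertex = 1, p_3 = 2. Add edge {1,2}. Now deg[1]=0, deg[2]=1.
Step 4: smallest deg-1 vertex = 2, p_4 = 6. Add edge {2,6}. Now deg[2]=0, deg[6]=2.
Step 5: smallest deg-1 vertex = 7, p_5 = 5. Add edge {5,7}. Now deg[7]=0, deg[5]=1.
Step 6: smallest deg-1 vertex = 5, p_6 = 6. Add edge {5,6}. Now deg[5]=0, deg[6]=1.
Final: two remaining deg-1 vertices are 6, 8. Add edge {6,8}.

Answer: 3 8
1 4
1 2
2 6
5 7
5 6
6 8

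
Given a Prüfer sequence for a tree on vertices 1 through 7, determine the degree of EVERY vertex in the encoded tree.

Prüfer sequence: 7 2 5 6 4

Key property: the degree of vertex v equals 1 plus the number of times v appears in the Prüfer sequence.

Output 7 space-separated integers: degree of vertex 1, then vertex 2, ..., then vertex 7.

Answer: 1 2 1 2 2 2 2

Derivation:
p_1 = 7: count[7] becomes 1
p_2 = 2: count[2] becomes 1
p_3 = 5: count[5] becomes 1
p_4 = 6: count[6] becomes 1
p_5 = 4: count[4] becomes 1
Degrees (1 + count): deg[1]=1+0=1, deg[2]=1+1=2, deg[3]=1+0=1, deg[4]=1+1=2, deg[5]=1+1=2, deg[6]=1+1=2, deg[7]=1+1=2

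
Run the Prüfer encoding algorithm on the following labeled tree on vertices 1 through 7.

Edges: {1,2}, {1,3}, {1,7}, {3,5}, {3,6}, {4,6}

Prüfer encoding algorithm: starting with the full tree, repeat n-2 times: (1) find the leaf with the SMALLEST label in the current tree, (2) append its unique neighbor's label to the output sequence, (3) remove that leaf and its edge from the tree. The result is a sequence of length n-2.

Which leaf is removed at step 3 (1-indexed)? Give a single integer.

Step 1: current leaves = {2,4,5,7}. Remove leaf 2 (neighbor: 1).
Step 2: current leaves = {4,5,7}. Remove leaf 4 (neighbor: 6).
Step 3: current leaves = {5,6,7}. Remove leaf 5 (neighbor: 3).

Answer: 5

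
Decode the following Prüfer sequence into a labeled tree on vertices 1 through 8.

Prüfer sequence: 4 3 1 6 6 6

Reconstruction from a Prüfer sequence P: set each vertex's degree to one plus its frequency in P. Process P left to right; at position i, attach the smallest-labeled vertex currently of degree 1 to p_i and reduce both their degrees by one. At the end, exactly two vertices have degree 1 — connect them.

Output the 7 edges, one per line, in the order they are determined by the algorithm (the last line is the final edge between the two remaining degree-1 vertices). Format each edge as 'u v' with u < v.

Answer: 2 4
3 4
1 3
1 6
5 6
6 7
6 8

Derivation:
Initial degrees: {1:2, 2:1, 3:2, 4:2, 5:1, 6:4, 7:1, 8:1}
Step 1: smallest deg-1 vertex = 2, p_1 = 4. Add edge {2,4}. Now deg[2]=0, deg[4]=1.
Step 2: smallest deg-1 vertex = 4, p_2 = 3. Add edge {3,4}. Now deg[4]=0, deg[3]=1.
Step 3: smallest deg-1 vertex = 3, p_3 = 1. Add edge {1,3}. Now deg[3]=0, deg[1]=1.
Step 4: smallest deg-1 vertex = 1, p_4 = 6. Add edge {1,6}. Now deg[1]=0, deg[6]=3.
Step 5: smallest deg-1 vertex = 5, p_5 = 6. Add edge {5,6}. Now deg[5]=0, deg[6]=2.
Step 6: smallest deg-1 vertex = 7, p_6 = 6. Add edge {6,7}. Now deg[7]=0, deg[6]=1.
Final: two remaining deg-1 vertices are 6, 8. Add edge {6,8}.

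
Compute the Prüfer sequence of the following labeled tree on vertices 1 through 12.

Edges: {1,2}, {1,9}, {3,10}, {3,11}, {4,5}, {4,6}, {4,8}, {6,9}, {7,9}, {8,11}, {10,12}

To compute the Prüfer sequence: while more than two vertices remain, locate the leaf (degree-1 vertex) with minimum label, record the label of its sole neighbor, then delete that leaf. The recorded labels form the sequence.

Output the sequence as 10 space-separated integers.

Answer: 1 9 4 9 6 4 8 11 3 10

Derivation:
Step 1: leaves = {2,5,7,12}. Remove smallest leaf 2, emit neighbor 1.
Step 2: leaves = {1,5,7,12}. Remove smallest leaf 1, emit neighbor 9.
Step 3: leaves = {5,7,12}. Remove smallest leaf 5, emit neighbor 4.
Step 4: leaves = {7,12}. Remove smallest leaf 7, emit neighbor 9.
Step 5: leaves = {9,12}. Remove smallest leaf 9, emit neighbor 6.
Step 6: leaves = {6,12}. Remove smallest leaf 6, emit neighbor 4.
Step 7: leaves = {4,12}. Remove smallest leaf 4, emit neighbor 8.
Step 8: leaves = {8,12}. Remove smallest leaf 8, emit neighbor 11.
Step 9: leaves = {11,12}. Remove smallest leaf 11, emit neighbor 3.
Step 10: leaves = {3,12}. Remove smallest leaf 3, emit neighbor 10.
Done: 2 vertices remain (10, 12). Sequence = [1 9 4 9 6 4 8 11 3 10]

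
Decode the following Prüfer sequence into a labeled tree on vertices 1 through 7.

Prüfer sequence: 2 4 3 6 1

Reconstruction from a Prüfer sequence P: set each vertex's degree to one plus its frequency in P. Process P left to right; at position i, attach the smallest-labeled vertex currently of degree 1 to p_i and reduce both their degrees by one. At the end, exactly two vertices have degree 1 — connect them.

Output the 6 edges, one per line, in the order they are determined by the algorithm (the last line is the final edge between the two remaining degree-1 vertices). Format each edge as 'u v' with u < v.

Answer: 2 5
2 4
3 4
3 6
1 6
1 7

Derivation:
Initial degrees: {1:2, 2:2, 3:2, 4:2, 5:1, 6:2, 7:1}
Step 1: smallest deg-1 vertex = 5, p_1 = 2. Add edge {2,5}. Now deg[5]=0, deg[2]=1.
Step 2: smallest deg-1 vertex = 2, p_2 = 4. Add edge {2,4}. Now deg[2]=0, deg[4]=1.
Step 3: smallest deg-1 vertex = 4, p_3 = 3. Add edge {3,4}. Now deg[4]=0, deg[3]=1.
Step 4: smallest deg-1 vertex = 3, p_4 = 6. Add edge {3,6}. Now deg[3]=0, deg[6]=1.
Step 5: smallest deg-1 vertex = 6, p_5 = 1. Add edge {1,6}. Now deg[6]=0, deg[1]=1.
Final: two remaining deg-1 vertices are 1, 7. Add edge {1,7}.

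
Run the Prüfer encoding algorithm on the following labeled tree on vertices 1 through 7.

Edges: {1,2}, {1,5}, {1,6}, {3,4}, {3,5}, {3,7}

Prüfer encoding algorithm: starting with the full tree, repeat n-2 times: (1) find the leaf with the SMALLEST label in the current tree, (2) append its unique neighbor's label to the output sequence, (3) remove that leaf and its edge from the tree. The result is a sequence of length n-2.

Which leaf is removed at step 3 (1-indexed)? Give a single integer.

Step 1: current leaves = {2,4,6,7}. Remove leaf 2 (neighbor: 1).
Step 2: current leaves = {4,6,7}. Remove leaf 4 (neighbor: 3).
Step 3: current leaves = {6,7}. Remove leaf 6 (neighbor: 1).

Answer: 6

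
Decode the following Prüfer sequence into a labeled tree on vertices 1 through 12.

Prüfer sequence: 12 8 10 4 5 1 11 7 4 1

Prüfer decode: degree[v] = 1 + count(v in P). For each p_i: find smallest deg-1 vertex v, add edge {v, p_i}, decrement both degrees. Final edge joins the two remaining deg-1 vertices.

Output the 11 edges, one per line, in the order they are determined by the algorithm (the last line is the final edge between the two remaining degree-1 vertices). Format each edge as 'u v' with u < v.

Answer: 2 12
3 8
6 10
4 8
5 9
1 5
10 11
7 11
4 7
1 4
1 12

Derivation:
Initial degrees: {1:3, 2:1, 3:1, 4:3, 5:2, 6:1, 7:2, 8:2, 9:1, 10:2, 11:2, 12:2}
Step 1: smallest deg-1 vertex = 2, p_1 = 12. Add edge {2,12}. Now deg[2]=0, deg[12]=1.
Step 2: smallest deg-1 vertex = 3, p_2 = 8. Add edge {3,8}. Now deg[3]=0, deg[8]=1.
Step 3: smallest deg-1 vertex = 6, p_3 = 10. Add edge {6,10}. Now deg[6]=0, deg[10]=1.
Step 4: smallest deg-1 vertex = 8, p_4 = 4. Add edge {4,8}. Now deg[8]=0, deg[4]=2.
Step 5: smallest deg-1 vertex = 9, p_5 = 5. Add edge {5,9}. Now deg[9]=0, deg[5]=1.
Step 6: smallest deg-1 vertex = 5, p_6 = 1. Add edge {1,5}. Now deg[5]=0, deg[1]=2.
Step 7: smallest deg-1 vertex = 10, p_7 = 11. Add edge {10,11}. Now deg[10]=0, deg[11]=1.
Step 8: smallest deg-1 vertex = 11, p_8 = 7. Add edge {7,11}. Now deg[11]=0, deg[7]=1.
Step 9: smallest deg-1 vertex = 7, p_9 = 4. Add edge {4,7}. Now deg[7]=0, deg[4]=1.
Step 10: smallest deg-1 vertex = 4, p_10 = 1. Add edge {1,4}. Now deg[4]=0, deg[1]=1.
Final: two remaining deg-1 vertices are 1, 12. Add edge {1,12}.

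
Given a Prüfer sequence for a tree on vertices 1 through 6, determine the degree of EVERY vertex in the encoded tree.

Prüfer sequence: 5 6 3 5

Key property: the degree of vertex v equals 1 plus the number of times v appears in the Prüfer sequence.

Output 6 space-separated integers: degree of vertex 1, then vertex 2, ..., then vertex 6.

Answer: 1 1 2 1 3 2

Derivation:
p_1 = 5: count[5] becomes 1
p_2 = 6: count[6] becomes 1
p_3 = 3: count[3] becomes 1
p_4 = 5: count[5] becomes 2
Degrees (1 + count): deg[1]=1+0=1, deg[2]=1+0=1, deg[3]=1+1=2, deg[4]=1+0=1, deg[5]=1+2=3, deg[6]=1+1=2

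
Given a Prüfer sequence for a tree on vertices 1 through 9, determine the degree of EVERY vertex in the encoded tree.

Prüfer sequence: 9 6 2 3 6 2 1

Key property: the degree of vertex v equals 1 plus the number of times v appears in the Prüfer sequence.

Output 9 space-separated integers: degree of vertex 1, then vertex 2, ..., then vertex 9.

p_1 = 9: count[9] becomes 1
p_2 = 6: count[6] becomes 1
p_3 = 2: count[2] becomes 1
p_4 = 3: count[3] becomes 1
p_5 = 6: count[6] becomes 2
p_6 = 2: count[2] becomes 2
p_7 = 1: count[1] becomes 1
Degrees (1 + count): deg[1]=1+1=2, deg[2]=1+2=3, deg[3]=1+1=2, deg[4]=1+0=1, deg[5]=1+0=1, deg[6]=1+2=3, deg[7]=1+0=1, deg[8]=1+0=1, deg[9]=1+1=2

Answer: 2 3 2 1 1 3 1 1 2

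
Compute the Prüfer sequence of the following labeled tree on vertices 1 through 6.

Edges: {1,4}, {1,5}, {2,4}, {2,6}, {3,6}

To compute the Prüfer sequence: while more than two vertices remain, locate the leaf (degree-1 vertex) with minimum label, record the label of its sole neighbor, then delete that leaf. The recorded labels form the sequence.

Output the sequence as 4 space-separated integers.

Step 1: leaves = {3,5}. Remove smallest leaf 3, emit neighbor 6.
Step 2: leaves = {5,6}. Remove smallest leaf 5, emit neighbor 1.
Step 3: leaves = {1,6}. Remove smallest leaf 1, emit neighbor 4.
Step 4: leaves = {4,6}. Remove smallest leaf 4, emit neighbor 2.
Done: 2 vertices remain (2, 6). Sequence = [6 1 4 2]

Answer: 6 1 4 2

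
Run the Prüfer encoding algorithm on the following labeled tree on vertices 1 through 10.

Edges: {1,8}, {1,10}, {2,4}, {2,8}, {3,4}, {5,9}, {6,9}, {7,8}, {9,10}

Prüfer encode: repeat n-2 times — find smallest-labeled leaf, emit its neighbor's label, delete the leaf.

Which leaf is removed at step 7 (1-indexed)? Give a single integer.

Step 1: current leaves = {3,5,6,7}. Remove leaf 3 (neighbor: 4).
Step 2: current leaves = {4,5,6,7}. Remove leaf 4 (neighbor: 2).
Step 3: current leaves = {2,5,6,7}. Remove leaf 2 (neighbor: 8).
Step 4: current leaves = {5,6,7}. Remove leaf 5 (neighbor: 9).
Step 5: current leaves = {6,7}. Remove leaf 6 (neighbor: 9).
Step 6: current leaves = {7,9}. Remove leaf 7 (neighbor: 8).
Step 7: current leaves = {8,9}. Remove leaf 8 (neighbor: 1).

Answer: 8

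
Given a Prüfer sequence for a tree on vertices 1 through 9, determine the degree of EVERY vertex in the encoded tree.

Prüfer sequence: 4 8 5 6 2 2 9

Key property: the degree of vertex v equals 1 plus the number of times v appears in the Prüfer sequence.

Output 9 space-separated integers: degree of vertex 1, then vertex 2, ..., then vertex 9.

p_1 = 4: count[4] becomes 1
p_2 = 8: count[8] becomes 1
p_3 = 5: count[5] becomes 1
p_4 = 6: count[6] becomes 1
p_5 = 2: count[2] becomes 1
p_6 = 2: count[2] becomes 2
p_7 = 9: count[9] becomes 1
Degrees (1 + count): deg[1]=1+0=1, deg[2]=1+2=3, deg[3]=1+0=1, deg[4]=1+1=2, deg[5]=1+1=2, deg[6]=1+1=2, deg[7]=1+0=1, deg[8]=1+1=2, deg[9]=1+1=2

Answer: 1 3 1 2 2 2 1 2 2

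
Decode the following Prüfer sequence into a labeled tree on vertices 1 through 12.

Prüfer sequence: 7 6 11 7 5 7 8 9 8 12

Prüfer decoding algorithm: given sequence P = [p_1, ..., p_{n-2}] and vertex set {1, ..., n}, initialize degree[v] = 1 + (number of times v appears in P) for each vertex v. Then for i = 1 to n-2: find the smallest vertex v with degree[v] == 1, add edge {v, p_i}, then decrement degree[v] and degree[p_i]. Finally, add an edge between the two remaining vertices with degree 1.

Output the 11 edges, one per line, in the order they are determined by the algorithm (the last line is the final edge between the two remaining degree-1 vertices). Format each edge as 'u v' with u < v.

Initial degrees: {1:1, 2:1, 3:1, 4:1, 5:2, 6:2, 7:4, 8:3, 9:2, 10:1, 11:2, 12:2}
Step 1: smallest deg-1 vertex = 1, p_1 = 7. Add edge {1,7}. Now deg[1]=0, deg[7]=3.
Step 2: smallest deg-1 vertex = 2, p_2 = 6. Add edge {2,6}. Now deg[2]=0, deg[6]=1.
Step 3: smallest deg-1 vertex = 3, p_3 = 11. Add edge {3,11}. Now deg[3]=0, deg[11]=1.
Step 4: smallest deg-1 vertex = 4, p_4 = 7. Add edge {4,7}. Now deg[4]=0, deg[7]=2.
Step 5: smallest deg-1 vertex = 6, p_5 = 5. Add edge {5,6}. Now deg[6]=0, deg[5]=1.
Step 6: smallest deg-1 vertex = 5, p_6 = 7. Add edge {5,7}. Now deg[5]=0, deg[7]=1.
Step 7: smallest deg-1 vertex = 7, p_7 = 8. Add edge {7,8}. Now deg[7]=0, deg[8]=2.
Step 8: smallest deg-1 vertex = 10, p_8 = 9. Add edge {9,10}. Now deg[10]=0, deg[9]=1.
Step 9: smallest deg-1 vertex = 9, p_9 = 8. Add edge {8,9}. Now deg[9]=0, deg[8]=1.
Step 10: smallest deg-1 vertex = 8, p_10 = 12. Add edge {8,12}. Now deg[8]=0, deg[12]=1.
Final: two remaining deg-1 vertices are 11, 12. Add edge {11,12}.

Answer: 1 7
2 6
3 11
4 7
5 6
5 7
7 8
9 10
8 9
8 12
11 12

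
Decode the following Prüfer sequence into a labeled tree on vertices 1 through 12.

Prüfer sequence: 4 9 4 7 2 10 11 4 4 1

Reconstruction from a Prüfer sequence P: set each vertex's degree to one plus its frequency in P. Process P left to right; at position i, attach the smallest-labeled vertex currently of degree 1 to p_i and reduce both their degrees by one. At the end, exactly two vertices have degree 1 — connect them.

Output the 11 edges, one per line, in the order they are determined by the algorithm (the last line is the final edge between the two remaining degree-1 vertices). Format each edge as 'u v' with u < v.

Answer: 3 4
5 9
4 6
7 8
2 7
2 10
9 11
4 10
4 11
1 4
1 12

Derivation:
Initial degrees: {1:2, 2:2, 3:1, 4:5, 5:1, 6:1, 7:2, 8:1, 9:2, 10:2, 11:2, 12:1}
Step 1: smallest deg-1 vertex = 3, p_1 = 4. Add edge {3,4}. Now deg[3]=0, deg[4]=4.
Step 2: smallest deg-1 vertex = 5, p_2 = 9. Add edge {5,9}. Now deg[5]=0, deg[9]=1.
Step 3: smallest deg-1 vertex = 6, p_3 = 4. Add edge {4,6}. Now deg[6]=0, deg[4]=3.
Step 4: smallest deg-1 vertex = 8, p_4 = 7. Add edge {7,8}. Now deg[8]=0, deg[7]=1.
Step 5: smallest deg-1 vertex = 7, p_5 = 2. Add edge {2,7}. Now deg[7]=0, deg[2]=1.
Step 6: smallest deg-1 vertex = 2, p_6 = 10. Add edge {2,10}. Now deg[2]=0, deg[10]=1.
Step 7: smallest deg-1 vertex = 9, p_7 = 11. Add edge {9,11}. Now deg[9]=0, deg[11]=1.
Step 8: smallest deg-1 vertex = 10, p_8 = 4. Add edge {4,10}. Now deg[10]=0, deg[4]=2.
Step 9: smallest deg-1 vertex = 11, p_9 = 4. Add edge {4,11}. Now deg[11]=0, deg[4]=1.
Step 10: smallest deg-1 vertex = 4, p_10 = 1. Add edge {1,4}. Now deg[4]=0, deg[1]=1.
Final: two remaining deg-1 vertices are 1, 12. Add edge {1,12}.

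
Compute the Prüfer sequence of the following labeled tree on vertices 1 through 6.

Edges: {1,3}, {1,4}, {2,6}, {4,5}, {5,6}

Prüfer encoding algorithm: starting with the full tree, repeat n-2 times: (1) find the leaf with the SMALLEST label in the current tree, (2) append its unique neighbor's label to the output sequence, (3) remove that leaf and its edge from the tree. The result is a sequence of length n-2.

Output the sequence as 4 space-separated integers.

Answer: 6 1 4 5

Derivation:
Step 1: leaves = {2,3}. Remove smallest leaf 2, emit neighbor 6.
Step 2: leaves = {3,6}. Remove smallest leaf 3, emit neighbor 1.
Step 3: leaves = {1,6}. Remove smallest leaf 1, emit neighbor 4.
Step 4: leaves = {4,6}. Remove smallest leaf 4, emit neighbor 5.
Done: 2 vertices remain (5, 6). Sequence = [6 1 4 5]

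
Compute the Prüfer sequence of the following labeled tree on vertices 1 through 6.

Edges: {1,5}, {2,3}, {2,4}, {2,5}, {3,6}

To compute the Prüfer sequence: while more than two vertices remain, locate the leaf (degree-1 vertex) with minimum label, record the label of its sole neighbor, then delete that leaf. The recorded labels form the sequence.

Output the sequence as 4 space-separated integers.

Answer: 5 2 2 3

Derivation:
Step 1: leaves = {1,4,6}. Remove smallest leaf 1, emit neighbor 5.
Step 2: leaves = {4,5,6}. Remove smallest leaf 4, emit neighbor 2.
Step 3: leaves = {5,6}. Remove smallest leaf 5, emit neighbor 2.
Step 4: leaves = {2,6}. Remove smallest leaf 2, emit neighbor 3.
Done: 2 vertices remain (3, 6). Sequence = [5 2 2 3]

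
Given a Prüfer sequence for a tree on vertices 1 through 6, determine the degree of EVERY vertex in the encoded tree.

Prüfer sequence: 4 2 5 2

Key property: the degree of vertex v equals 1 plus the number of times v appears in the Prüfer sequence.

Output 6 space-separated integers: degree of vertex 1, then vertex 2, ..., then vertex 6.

Answer: 1 3 1 2 2 1

Derivation:
p_1 = 4: count[4] becomes 1
p_2 = 2: count[2] becomes 1
p_3 = 5: count[5] becomes 1
p_4 = 2: count[2] becomes 2
Degrees (1 + count): deg[1]=1+0=1, deg[2]=1+2=3, deg[3]=1+0=1, deg[4]=1+1=2, deg[5]=1+1=2, deg[6]=1+0=1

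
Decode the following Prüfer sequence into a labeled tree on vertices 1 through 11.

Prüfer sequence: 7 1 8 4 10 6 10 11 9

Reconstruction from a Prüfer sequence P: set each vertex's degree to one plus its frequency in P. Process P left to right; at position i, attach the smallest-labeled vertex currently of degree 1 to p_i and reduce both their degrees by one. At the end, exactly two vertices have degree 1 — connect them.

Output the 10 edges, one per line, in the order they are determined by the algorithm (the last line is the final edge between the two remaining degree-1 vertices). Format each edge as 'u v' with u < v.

Initial degrees: {1:2, 2:1, 3:1, 4:2, 5:1, 6:2, 7:2, 8:2, 9:2, 10:3, 11:2}
Step 1: smallest deg-1 vertex = 2, p_1 = 7. Add edge {2,7}. Now deg[2]=0, deg[7]=1.
Step 2: smallest deg-1 vertex = 3, p_2 = 1. Add edge {1,3}. Now deg[3]=0, deg[1]=1.
Step 3: smallest deg-1 vertex = 1, p_3 = 8. Add edge {1,8}. Now deg[1]=0, deg[8]=1.
Step 4: smallest deg-1 vertex = 5, p_4 = 4. Add edge {4,5}. Now deg[5]=0, deg[4]=1.
Step 5: smallest deg-1 vertex = 4, p_5 = 10. Add edge {4,10}. Now deg[4]=0, deg[10]=2.
Step 6: smallest deg-1 vertex = 7, p_6 = 6. Add edge {6,7}. Now deg[7]=0, deg[6]=1.
Step 7: smallest deg-1 vertex = 6, p_7 = 10. Add edge {6,10}. Now deg[6]=0, deg[10]=1.
Step 8: smallest deg-1 vertex = 8, p_8 = 11. Add edge {8,11}. Now deg[8]=0, deg[11]=1.
Step 9: smallest deg-1 vertex = 10, p_9 = 9. Add edge {9,10}. Now deg[10]=0, deg[9]=1.
Final: two remaining deg-1 vertices are 9, 11. Add edge {9,11}.

Answer: 2 7
1 3
1 8
4 5
4 10
6 7
6 10
8 11
9 10
9 11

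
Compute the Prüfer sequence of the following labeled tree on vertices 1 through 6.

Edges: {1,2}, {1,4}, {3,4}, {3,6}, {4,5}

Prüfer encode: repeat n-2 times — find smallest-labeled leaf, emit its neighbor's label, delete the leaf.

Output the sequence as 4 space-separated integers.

Answer: 1 4 4 3

Derivation:
Step 1: leaves = {2,5,6}. Remove smallest leaf 2, emit neighbor 1.
Step 2: leaves = {1,5,6}. Remove smallest leaf 1, emit neighbor 4.
Step 3: leaves = {5,6}. Remove smallest leaf 5, emit neighbor 4.
Step 4: leaves = {4,6}. Remove smallest leaf 4, emit neighbor 3.
Done: 2 vertices remain (3, 6). Sequence = [1 4 4 3]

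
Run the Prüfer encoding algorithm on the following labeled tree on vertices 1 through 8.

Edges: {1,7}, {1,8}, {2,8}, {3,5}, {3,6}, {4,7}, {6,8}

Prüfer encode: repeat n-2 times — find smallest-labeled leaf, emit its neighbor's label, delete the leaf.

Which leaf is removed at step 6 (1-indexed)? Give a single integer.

Step 1: current leaves = {2,4,5}. Remove leaf 2 (neighbor: 8).
Step 2: current leaves = {4,5}. Remove leaf 4 (neighbor: 7).
Step 3: current leaves = {5,7}. Remove leaf 5 (neighbor: 3).
Step 4: current leaves = {3,7}. Remove leaf 3 (neighbor: 6).
Step 5: current leaves = {6,7}. Remove leaf 6 (neighbor: 8).
Step 6: current leaves = {7,8}. Remove leaf 7 (neighbor: 1).

Answer: 7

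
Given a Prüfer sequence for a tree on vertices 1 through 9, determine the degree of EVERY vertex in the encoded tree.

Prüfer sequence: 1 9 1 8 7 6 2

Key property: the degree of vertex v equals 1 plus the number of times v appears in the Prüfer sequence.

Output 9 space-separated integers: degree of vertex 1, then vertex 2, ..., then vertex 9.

p_1 = 1: count[1] becomes 1
p_2 = 9: count[9] becomes 1
p_3 = 1: count[1] becomes 2
p_4 = 8: count[8] becomes 1
p_5 = 7: count[7] becomes 1
p_6 = 6: count[6] becomes 1
p_7 = 2: count[2] becomes 1
Degrees (1 + count): deg[1]=1+2=3, deg[2]=1+1=2, deg[3]=1+0=1, deg[4]=1+0=1, deg[5]=1+0=1, deg[6]=1+1=2, deg[7]=1+1=2, deg[8]=1+1=2, deg[9]=1+1=2

Answer: 3 2 1 1 1 2 2 2 2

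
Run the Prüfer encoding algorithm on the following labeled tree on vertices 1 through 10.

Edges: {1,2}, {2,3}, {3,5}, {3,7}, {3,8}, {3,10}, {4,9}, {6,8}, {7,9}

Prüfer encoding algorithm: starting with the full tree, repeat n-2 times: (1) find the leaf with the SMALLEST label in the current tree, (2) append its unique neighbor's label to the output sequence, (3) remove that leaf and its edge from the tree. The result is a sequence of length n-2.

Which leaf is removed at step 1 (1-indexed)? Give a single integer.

Step 1: current leaves = {1,4,5,6,10}. Remove leaf 1 (neighbor: 2).

Answer: 1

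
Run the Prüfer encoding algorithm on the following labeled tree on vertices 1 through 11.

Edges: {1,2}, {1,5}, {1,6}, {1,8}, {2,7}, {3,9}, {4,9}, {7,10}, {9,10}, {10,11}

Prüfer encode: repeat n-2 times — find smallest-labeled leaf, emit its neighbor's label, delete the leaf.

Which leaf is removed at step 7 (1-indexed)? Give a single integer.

Answer: 2

Derivation:
Step 1: current leaves = {3,4,5,6,8,11}. Remove leaf 3 (neighbor: 9).
Step 2: current leaves = {4,5,6,8,11}. Remove leaf 4 (neighbor: 9).
Step 3: current leaves = {5,6,8,9,11}. Remove leaf 5 (neighbor: 1).
Step 4: current leaves = {6,8,9,11}. Remove leaf 6 (neighbor: 1).
Step 5: current leaves = {8,9,11}. Remove leaf 8 (neighbor: 1).
Step 6: current leaves = {1,9,11}. Remove leaf 1 (neighbor: 2).
Step 7: current leaves = {2,9,11}. Remove leaf 2 (neighbor: 7).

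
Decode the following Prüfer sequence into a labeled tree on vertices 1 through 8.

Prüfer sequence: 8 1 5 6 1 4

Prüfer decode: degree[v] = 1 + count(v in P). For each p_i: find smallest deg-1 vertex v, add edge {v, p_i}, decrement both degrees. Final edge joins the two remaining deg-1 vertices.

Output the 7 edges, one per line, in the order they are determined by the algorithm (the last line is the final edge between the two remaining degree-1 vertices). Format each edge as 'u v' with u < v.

Initial degrees: {1:3, 2:1, 3:1, 4:2, 5:2, 6:2, 7:1, 8:2}
Step 1: smallest deg-1 vertex = 2, p_1 = 8. Add edge {2,8}. Now deg[2]=0, deg[8]=1.
Step 2: smallest deg-1 vertex = 3, p_2 = 1. Add edge {1,3}. Now deg[3]=0, deg[1]=2.
Step 3: smallest deg-1 vertex = 7, p_3 = 5. Add edge {5,7}. Now deg[7]=0, deg[5]=1.
Step 4: smallest deg-1 vertex = 5, p_4 = 6. Add edge {5,6}. Now deg[5]=0, deg[6]=1.
Step 5: smallest deg-1 vertex = 6, p_5 = 1. Add edge {1,6}. Now deg[6]=0, deg[1]=1.
Step 6: smallest deg-1 vertex = 1, p_6 = 4. Add edge {1,4}. Now deg[1]=0, deg[4]=1.
Final: two remaining deg-1 vertices are 4, 8. Add edge {4,8}.

Answer: 2 8
1 3
5 7
5 6
1 6
1 4
4 8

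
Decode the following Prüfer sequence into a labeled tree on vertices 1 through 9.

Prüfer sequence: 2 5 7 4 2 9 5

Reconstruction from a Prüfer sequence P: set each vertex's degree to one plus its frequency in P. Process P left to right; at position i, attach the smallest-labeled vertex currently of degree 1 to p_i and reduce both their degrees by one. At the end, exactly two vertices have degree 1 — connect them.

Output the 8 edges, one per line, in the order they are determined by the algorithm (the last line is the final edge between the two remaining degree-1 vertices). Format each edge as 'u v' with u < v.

Initial degrees: {1:1, 2:3, 3:1, 4:2, 5:3, 6:1, 7:2, 8:1, 9:2}
Step 1: smallest deg-1 vertex = 1, p_1 = 2. Add edge {1,2}. Now deg[1]=0, deg[2]=2.
Step 2: smallest deg-1 vertex = 3, p_2 = 5. Add edge {3,5}. Now deg[3]=0, deg[5]=2.
Step 3: smallest deg-1 vertex = 6, p_3 = 7. Add edge {6,7}. Now deg[6]=0, deg[7]=1.
Step 4: smallest deg-1 vertex = 7, p_4 = 4. Add edge {4,7}. Now deg[7]=0, deg[4]=1.
Step 5: smallest deg-1 vertex = 4, p_5 = 2. Add edge {2,4}. Now deg[4]=0, deg[2]=1.
Step 6: smallest deg-1 vertex = 2, p_6 = 9. Add edge {2,9}. Now deg[2]=0, deg[9]=1.
Step 7: smallest deg-1 vertex = 8, p_7 = 5. Add edge {5,8}. Now deg[8]=0, deg[5]=1.
Final: two remaining deg-1 vertices are 5, 9. Add edge {5,9}.

Answer: 1 2
3 5
6 7
4 7
2 4
2 9
5 8
5 9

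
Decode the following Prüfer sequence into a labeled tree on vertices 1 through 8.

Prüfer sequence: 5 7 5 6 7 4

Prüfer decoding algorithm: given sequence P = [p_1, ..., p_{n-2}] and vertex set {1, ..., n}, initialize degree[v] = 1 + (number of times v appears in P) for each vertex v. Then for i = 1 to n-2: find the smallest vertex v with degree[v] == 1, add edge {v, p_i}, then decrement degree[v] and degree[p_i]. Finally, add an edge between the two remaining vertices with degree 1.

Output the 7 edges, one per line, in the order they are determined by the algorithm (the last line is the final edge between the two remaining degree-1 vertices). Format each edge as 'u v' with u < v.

Initial degrees: {1:1, 2:1, 3:1, 4:2, 5:3, 6:2, 7:3, 8:1}
Step 1: smallest deg-1 vertex = 1, p_1 = 5. Add edge {1,5}. Now deg[1]=0, deg[5]=2.
Step 2: smallest deg-1 vertex = 2, p_2 = 7. Add edge {2,7}. Now deg[2]=0, deg[7]=2.
Step 3: smallest deg-1 vertex = 3, p_3 = 5. Add edge {3,5}. Now deg[3]=0, deg[5]=1.
Step 4: smallest deg-1 vertex = 5, p_4 = 6. Add edge {5,6}. Now deg[5]=0, deg[6]=1.
Step 5: smallest deg-1 vertex = 6, p_5 = 7. Add edge {6,7}. Now deg[6]=0, deg[7]=1.
Step 6: smallest deg-1 vertex = 7, p_6 = 4. Add edge {4,7}. Now deg[7]=0, deg[4]=1.
Final: two remaining deg-1 vertices are 4, 8. Add edge {4,8}.

Answer: 1 5
2 7
3 5
5 6
6 7
4 7
4 8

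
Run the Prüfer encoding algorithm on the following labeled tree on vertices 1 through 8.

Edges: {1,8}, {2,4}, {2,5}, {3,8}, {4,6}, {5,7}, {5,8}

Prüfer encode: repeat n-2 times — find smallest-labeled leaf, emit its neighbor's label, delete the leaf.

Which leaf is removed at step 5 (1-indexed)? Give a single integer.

Answer: 2

Derivation:
Step 1: current leaves = {1,3,6,7}. Remove leaf 1 (neighbor: 8).
Step 2: current leaves = {3,6,7}. Remove leaf 3 (neighbor: 8).
Step 3: current leaves = {6,7,8}. Remove leaf 6 (neighbor: 4).
Step 4: current leaves = {4,7,8}. Remove leaf 4 (neighbor: 2).
Step 5: current leaves = {2,7,8}. Remove leaf 2 (neighbor: 5).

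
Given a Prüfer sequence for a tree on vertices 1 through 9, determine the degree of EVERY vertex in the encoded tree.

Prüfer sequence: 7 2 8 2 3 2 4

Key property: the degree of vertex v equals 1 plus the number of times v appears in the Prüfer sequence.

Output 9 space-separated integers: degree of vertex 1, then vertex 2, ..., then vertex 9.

Answer: 1 4 2 2 1 1 2 2 1

Derivation:
p_1 = 7: count[7] becomes 1
p_2 = 2: count[2] becomes 1
p_3 = 8: count[8] becomes 1
p_4 = 2: count[2] becomes 2
p_5 = 3: count[3] becomes 1
p_6 = 2: count[2] becomes 3
p_7 = 4: count[4] becomes 1
Degrees (1 + count): deg[1]=1+0=1, deg[2]=1+3=4, deg[3]=1+1=2, deg[4]=1+1=2, deg[5]=1+0=1, deg[6]=1+0=1, deg[7]=1+1=2, deg[8]=1+1=2, deg[9]=1+0=1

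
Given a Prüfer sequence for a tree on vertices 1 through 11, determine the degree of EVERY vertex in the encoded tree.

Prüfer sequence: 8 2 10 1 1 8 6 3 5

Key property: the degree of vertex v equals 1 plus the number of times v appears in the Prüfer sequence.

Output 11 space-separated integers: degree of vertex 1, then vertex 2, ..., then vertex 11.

p_1 = 8: count[8] becomes 1
p_2 = 2: count[2] becomes 1
p_3 = 10: count[10] becomes 1
p_4 = 1: count[1] becomes 1
p_5 = 1: count[1] becomes 2
p_6 = 8: count[8] becomes 2
p_7 = 6: count[6] becomes 1
p_8 = 3: count[3] becomes 1
p_9 = 5: count[5] becomes 1
Degrees (1 + count): deg[1]=1+2=3, deg[2]=1+1=2, deg[3]=1+1=2, deg[4]=1+0=1, deg[5]=1+1=2, deg[6]=1+1=2, deg[7]=1+0=1, deg[8]=1+2=3, deg[9]=1+0=1, deg[10]=1+1=2, deg[11]=1+0=1

Answer: 3 2 2 1 2 2 1 3 1 2 1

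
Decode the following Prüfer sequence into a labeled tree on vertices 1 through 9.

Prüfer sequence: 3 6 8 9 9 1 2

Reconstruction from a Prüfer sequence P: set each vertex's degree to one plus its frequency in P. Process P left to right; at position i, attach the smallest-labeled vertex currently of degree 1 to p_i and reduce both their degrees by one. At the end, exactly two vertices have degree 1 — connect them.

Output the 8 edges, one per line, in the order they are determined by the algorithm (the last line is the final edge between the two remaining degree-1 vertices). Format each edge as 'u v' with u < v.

Initial degrees: {1:2, 2:2, 3:2, 4:1, 5:1, 6:2, 7:1, 8:2, 9:3}
Step 1: smallest deg-1 vertex = 4, p_1 = 3. Add edge {3,4}. Now deg[4]=0, deg[3]=1.
Step 2: smallest deg-1 vertex = 3, p_2 = 6. Add edge {3,6}. Now deg[3]=0, deg[6]=1.
Step 3: smallest deg-1 vertex = 5, p_3 = 8. Add edge {5,8}. Now deg[5]=0, deg[8]=1.
Step 4: smallest deg-1 vertex = 6, p_4 = 9. Add edge {6,9}. Now deg[6]=0, deg[9]=2.
Step 5: smallest deg-1 vertex = 7, p_5 = 9. Add edge {7,9}. Now deg[7]=0, deg[9]=1.
Step 6: smallest deg-1 vertex = 8, p_6 = 1. Add edge {1,8}. Now deg[8]=0, deg[1]=1.
Step 7: smallest deg-1 vertex = 1, p_7 = 2. Add edge {1,2}. Now deg[1]=0, deg[2]=1.
Final: two remaining deg-1 vertices are 2, 9. Add edge {2,9}.

Answer: 3 4
3 6
5 8
6 9
7 9
1 8
1 2
2 9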